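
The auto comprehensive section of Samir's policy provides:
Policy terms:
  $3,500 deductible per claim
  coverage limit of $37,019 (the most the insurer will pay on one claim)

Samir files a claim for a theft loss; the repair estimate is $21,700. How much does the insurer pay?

After the deductible, $21,700 − $3,500 = $18,200 remains.
That's under the $37,019 cap, so the insurer reimburses the full $18,200.

$18,200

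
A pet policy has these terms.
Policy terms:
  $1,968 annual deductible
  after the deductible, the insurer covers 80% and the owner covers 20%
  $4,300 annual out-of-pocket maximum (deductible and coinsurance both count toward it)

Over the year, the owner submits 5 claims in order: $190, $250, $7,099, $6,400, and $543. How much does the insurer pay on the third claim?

Claim 1 — $190: entire amount goes to the deductible. Owner owes $190 (running OOP $190). Insurer: $190 − $190 = $0.
Claim 2 — $250: entire amount goes to the deductible. Owner owes $250 (running OOP $440). Insurer: $250 − $250 = $0.
Claim 3 — $7,099: $1,528 to deductible, leaving $5,571; 20% of $5,571 = $1,114.20. Cost to owner: $2,642.20. OOP to date $3,082.20. Plan pays $7,099 − $2,642.20 = $4,456.80.

$4,456.80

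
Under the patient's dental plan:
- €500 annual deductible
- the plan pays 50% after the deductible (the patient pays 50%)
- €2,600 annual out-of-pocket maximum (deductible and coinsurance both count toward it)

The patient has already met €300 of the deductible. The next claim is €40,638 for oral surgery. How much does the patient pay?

€2,300

Remaining deductible: €500 − €300 = €200.
After the €200 deductible portion, €40,638 − €200 = €40,438 is subject to coinsurance.
Coinsurance: €40,438 × 50% = €20,219.
That puts the patient's cost at €200 + €20,219 = €20,419 before any cap.
Adding €20,419 to the €300 already spent would give €20,719, which exceeds the €2,600 cap; the patient pays just €2,600 − €300 = €2,300.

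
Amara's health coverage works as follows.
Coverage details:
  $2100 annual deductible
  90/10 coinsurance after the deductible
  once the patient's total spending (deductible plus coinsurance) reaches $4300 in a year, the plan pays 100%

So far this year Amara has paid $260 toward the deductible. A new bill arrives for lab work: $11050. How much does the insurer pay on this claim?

Deductible still to meet: $2100 − $260 = $1840.
The remaining $9210 (= $11050 − $1840) moves to coinsurance.
Patient's 10% share of $9210 is $921.
That puts the patient's cost at $1840 + $921 = $2761 before any cap.
Year-to-date out-of-pocket becomes $260 + $2761 = $3021, still under the $4300 maximum, so no cap applies.
The insurer covers the remainder: $11050 − $2761 = $8289.

$8289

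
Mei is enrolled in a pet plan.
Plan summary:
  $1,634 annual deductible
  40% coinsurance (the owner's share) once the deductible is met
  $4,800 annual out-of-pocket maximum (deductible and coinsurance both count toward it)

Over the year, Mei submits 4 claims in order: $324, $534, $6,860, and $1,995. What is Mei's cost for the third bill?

Bill 1, $324: entire amount goes to the deductible. Owner pays $324; OOP now $324.
Bill 2, $534: all of it applies to the deductible. Owner owes $534 (running OOP $858).
Bill 3, $6,860: deductible takes $776, $6,084 remains; owner's 40% is $2,433.60. Owner pays $3,209.60; OOP now $4,067.60.

$3,209.60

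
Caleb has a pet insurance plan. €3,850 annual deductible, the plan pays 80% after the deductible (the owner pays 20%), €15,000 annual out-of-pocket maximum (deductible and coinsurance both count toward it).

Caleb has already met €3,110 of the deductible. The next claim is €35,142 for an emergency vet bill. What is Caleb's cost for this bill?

€7,620.40

Deductible still to meet: €3,850 − €3,110 = €740.
After the €740 deductible portion, €35,142 − €740 = €34,402 is subject to coinsurance.
Coinsurance: €34,402 × 20% = €6,880.40.
So the owner owes €740 + €6,880.40 = €7,620.40 before any cap.
Cumulative spending €3,110 + €7,620.40 = €10,730.40 stays under the €15,000 maximum.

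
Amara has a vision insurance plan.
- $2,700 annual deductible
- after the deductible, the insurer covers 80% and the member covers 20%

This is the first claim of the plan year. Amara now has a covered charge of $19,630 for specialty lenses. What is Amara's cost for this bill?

$6,086

The full $2,700 deductible is still open; $2,700 of this bill applies to it.
After the $2,700 deductible portion, $19,630 − $2,700 = $16,930 is subject to coinsurance.
20% of $16,930 = $3,386 falls to the member.
That puts the member's cost at $2,700 + $3,386 = $6,086.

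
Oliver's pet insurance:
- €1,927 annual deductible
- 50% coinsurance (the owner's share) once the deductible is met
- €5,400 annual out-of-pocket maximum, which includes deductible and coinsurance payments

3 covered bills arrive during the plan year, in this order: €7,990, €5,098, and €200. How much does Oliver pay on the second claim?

Bill 1, €7,990: €1,927 finishes the deductible; €6,063 goes to coinsurance; 50% of €6,063 = €3,031.50. Owner pays €4,958.50; OOP now €4,958.50.
Bill 2, €5,098: deductible already satisfied, so owner's share is 50% × €5,098 = €2,549. Adding that to €4,958.50 gives €7,507.50, past the €5,400 cap; owner pays only €5,400 − €4,958.50 = €441.50.

€441.50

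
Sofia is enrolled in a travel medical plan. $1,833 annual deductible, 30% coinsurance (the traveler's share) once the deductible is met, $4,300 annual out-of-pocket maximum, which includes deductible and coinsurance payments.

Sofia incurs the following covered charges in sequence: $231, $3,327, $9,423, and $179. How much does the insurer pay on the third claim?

Claim 1 — $231: all of it applies to the deductible. Traveler owes $231 (running OOP $231). Plan pays $231 − $231 = $0.
Claim 2 — $3,327: $1,602 to deductible, leaving $1,725; traveler's 30% is $517.50. Cost to traveler: $2,119.50. OOP to date $2,350.50. Plan pays $3,327 − $2,119.50 = $1,207.50.
Claim 3 — $9,423: deductible met; 30% of $9,423 = $2,826.90. Adding that to $2,350.50 gives $5,177.40, past the $4,300 cap; traveler pays only $4,300 − $2,350.50 = $1,949.50. Insurer: $9,423 − $1,949.50 = $7,473.50.

$7,473.50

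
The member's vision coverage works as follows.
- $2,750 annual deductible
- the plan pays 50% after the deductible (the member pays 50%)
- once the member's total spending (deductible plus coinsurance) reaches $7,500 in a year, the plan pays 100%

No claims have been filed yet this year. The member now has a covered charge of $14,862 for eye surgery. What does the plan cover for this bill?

$7,362

Nothing has been paid toward the $2,750 deductible, so the first $2,750 of this charge is applied there.
The remaining $12,112 (= $14,862 − $2,750) moves to coinsurance.
50% of $12,112 = $6,056 falls to the member.
Member responsibility before any cap: $2,750 + $6,056 = $8,806.
That would bring total out-of-pocket to $8,806, past the $7,500 cap. The member is capped at $7,500 − $0 = $7,500 on this claim.
The plan picks up $14,862 − $7,500 = $7,362.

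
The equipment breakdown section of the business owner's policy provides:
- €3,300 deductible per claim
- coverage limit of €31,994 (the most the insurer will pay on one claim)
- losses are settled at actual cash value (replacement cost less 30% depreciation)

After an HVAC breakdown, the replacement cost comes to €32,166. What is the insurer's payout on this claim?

At 30% depreciation, ACV = €32,166 − €9,649.80 = €22,516.20.
After the deductible, €22,516.20 − €3,300 = €19,216.20 remains.
€19,216.20 is within the €31,994 limit, so the insurer pays €19,216.20.

€19,216.20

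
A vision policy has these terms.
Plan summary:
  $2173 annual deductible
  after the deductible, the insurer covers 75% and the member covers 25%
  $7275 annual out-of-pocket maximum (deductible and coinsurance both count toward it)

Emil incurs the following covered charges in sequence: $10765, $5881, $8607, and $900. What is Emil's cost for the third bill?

$1483.75

Claim 1 — $10765: $2173 finishes the deductible; $8592 goes to coinsurance; member's 25% is $2148. Member pays $4321; OOP now $4321.
Claim 2 — $5881: deductible already satisfied, so member's share is 25% × $5881 = $1470.25. Member owes $1470.25 (running OOP $5791.25).
Claim 3 — $8607: 25% coinsurance on $8607 = $2151.75. OOP would hit $7943 > $7275, so the cap limits the member to $7275 − $5791.25 = $1483.75.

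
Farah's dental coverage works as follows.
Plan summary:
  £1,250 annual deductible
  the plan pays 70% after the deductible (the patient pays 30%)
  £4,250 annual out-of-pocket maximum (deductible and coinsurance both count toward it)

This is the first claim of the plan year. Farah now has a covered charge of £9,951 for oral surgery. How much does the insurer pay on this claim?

£6,090.70

Nothing has been paid toward the £1,250 deductible, so the first £1,250 of this charge is applied there.
That leaves £9,951 − £1,250 = £8,701 for coinsurance.
Patient's 30% share of £8,701 is £2,610.30.
Patient responsibility before any cap: £1,250 + £2,610.30 = £3,860.30.
Total out-of-pocket so far would be £0 + £3,860.30 = £3,860.30, below the £4,250 cap — no reduction.
The insurer covers the remainder: £9,951 − £3,860.30 = £6,090.70.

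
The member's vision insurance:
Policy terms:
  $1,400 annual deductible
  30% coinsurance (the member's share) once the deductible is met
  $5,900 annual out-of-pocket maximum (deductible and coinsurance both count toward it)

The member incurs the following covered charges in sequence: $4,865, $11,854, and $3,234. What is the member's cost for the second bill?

#1 ($4,865): $1,400 to deductible, leaving $3,465; member's 30% is $1,039.50. Member owes $2,439.50 (running OOP $2,439.50).
#2 ($11,854): deductible met; 30% of $11,854 = $3,556.20. OOP would hit $5,995.70 > $5,900, so the cap limits the member to $5,900 − $2,439.50 = $3,460.50.

$3,460.50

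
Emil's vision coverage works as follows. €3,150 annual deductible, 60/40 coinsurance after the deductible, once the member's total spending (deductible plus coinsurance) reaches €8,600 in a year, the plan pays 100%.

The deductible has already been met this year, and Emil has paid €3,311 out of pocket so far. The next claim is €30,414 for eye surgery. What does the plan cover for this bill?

With the deductible met, the entire €30,414 is subject to coinsurance.
Coinsurance: €30,414 × 40% = €12,165.60.
That would bring total out-of-pocket to €15,476.60, past the €8,600 cap. The member is capped at €8,600 − €3,311 = €5,289 on this claim.
Insurer pays the balance: €30,414 − €5,289 = €25,125.

€25,125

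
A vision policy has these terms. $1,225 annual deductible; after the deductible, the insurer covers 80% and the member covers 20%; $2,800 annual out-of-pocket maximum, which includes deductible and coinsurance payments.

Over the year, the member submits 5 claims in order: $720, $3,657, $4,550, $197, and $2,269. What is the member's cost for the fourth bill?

$34.60

#1 ($720): fully absorbed by the deductible. Cost to member: $720. OOP to date $720.
#2 ($3,657): deductible takes $505, $3,152 remains; coinsurance $3,152 × 20% = $630.40. Cost to member: $1,135.40. OOP to date $1,855.40.
#3 ($4,550): deductible met; 20% of $4,550 = $910. Member owes $910 (running OOP $2,765.40).
#4 ($197): deductible already satisfied, so member's share is 20% × $197 = $39.40. That would push OOP to $2,804.80, over the $2,800 cap, so member pays $2,800 − $2,765.40 = $34.60.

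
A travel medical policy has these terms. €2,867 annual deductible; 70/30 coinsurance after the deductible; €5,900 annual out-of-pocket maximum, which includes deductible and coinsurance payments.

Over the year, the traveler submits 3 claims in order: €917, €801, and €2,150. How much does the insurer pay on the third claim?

€700.70

Claim 1 — €917: all of it applies to the deductible. Traveler pays €917; OOP now €917. Plan pays €917 − €917 = €0.
Claim 2 — €801: fully absorbed by the deductible. Traveler pays €801; OOP now €1,718. Insurer: €801 − €801 = €0.
Claim 3 — €2,150: €1,149 to deductible, leaving €1,001; 30% of €1,001 = €300.30. Cost to traveler: €1,449.30. OOP to date €3,167.30. Plan pays €2,150 − €1,449.30 = €700.70.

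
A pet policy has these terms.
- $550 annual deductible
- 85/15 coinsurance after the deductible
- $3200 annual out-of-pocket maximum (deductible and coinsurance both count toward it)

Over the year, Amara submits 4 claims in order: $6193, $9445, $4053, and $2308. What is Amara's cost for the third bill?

$386.80

Claim 1 — $6193: $550 to deductible, leaving $5643; owner's 15% is $846.45. Cost to owner: $1396.45. OOP to date $1396.45.
Claim 2 — $9445: deductible met; 15% of $9445 = $1416.75. Owner owes $1416.75 (running OOP $2813.20).
Claim 3 — $4053: 15% coinsurance on $4053 = $607.95. Adding that to $2813.20 gives $3421.15, past the $3200 cap; owner pays only $3200 − $2813.20 = $386.80.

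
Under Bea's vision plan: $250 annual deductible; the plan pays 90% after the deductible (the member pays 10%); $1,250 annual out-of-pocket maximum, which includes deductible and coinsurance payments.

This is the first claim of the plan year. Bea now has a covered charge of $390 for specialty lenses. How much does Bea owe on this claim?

$264

Nothing has been paid toward the $250 deductible, so the first $250 of this charge is applied there.
After the $250 deductible portion, $390 − $250 = $140 is subject to coinsurance.
Coinsurance: $140 × 10% = $14.
Member responsibility before any cap: $250 + $14 = $264.
Total out-of-pocket so far would be $0 + $264 = $264, below the $1,250 cap — no reduction.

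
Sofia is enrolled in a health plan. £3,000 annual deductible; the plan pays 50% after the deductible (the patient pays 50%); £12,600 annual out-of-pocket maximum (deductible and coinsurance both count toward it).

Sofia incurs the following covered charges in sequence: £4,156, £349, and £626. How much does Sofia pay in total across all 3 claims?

£4,065.50

Claim 1 (£4,156): £3,000 to deductible, leaving £1,156; patient's 50% is £578. Cost to patient: £3,578. OOP to date £3,578.
Claim 2 (£349): 50% coinsurance on £349 = £174.50. Patient owes £174.50 (running OOP £3,752.50).
Claim 3 (£626): deductible already satisfied, so patient's share is 50% × £626 = £313. Patient owes £313 (running OOP £4,065.50).
Summing the patient's payments: £3,578 + £174.50 + £313 = £4,065.50.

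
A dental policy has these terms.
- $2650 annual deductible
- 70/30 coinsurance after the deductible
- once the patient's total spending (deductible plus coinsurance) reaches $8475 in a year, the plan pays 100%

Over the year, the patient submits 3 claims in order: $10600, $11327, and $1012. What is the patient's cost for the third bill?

$41.90

Claim 1 ($10600): $2650 to deductible, leaving $7950; coinsurance $7950 × 30% = $2385. Cost to patient: $5035. OOP to date $5035.
Claim 2 ($11327): deductible met; 30% of $11327 = $3398.10. Cost to patient: $3398.10. OOP to date $8433.10.
Claim 3 ($1012): deductible met; 30% of $1012 = $303.60. That would push OOP to $8736.70, over the $8475 cap, so patient pays $8475 − $8433.10 = $41.90.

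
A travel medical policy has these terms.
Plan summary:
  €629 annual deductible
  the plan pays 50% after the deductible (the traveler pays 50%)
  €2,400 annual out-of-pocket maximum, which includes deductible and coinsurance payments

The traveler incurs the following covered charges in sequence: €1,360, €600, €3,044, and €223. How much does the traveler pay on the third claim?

€1,105.50

Claim 1 (€1,360): deductible takes €629, €731 remains; coinsurance €731 × 50% = €365.50. Cost to traveler: €994.50. OOP to date €994.50.
Claim 2 (€600): 50% coinsurance on €600 = €300. Traveler owes €300 (running OOP €1,294.50).
Claim 3 (€3,044): deductible met; 50% of €3,044 = €1,522. That would push OOP to €2,816.50, over the €2,400 cap, so traveler pays €2,400 − €1,294.50 = €1,105.50.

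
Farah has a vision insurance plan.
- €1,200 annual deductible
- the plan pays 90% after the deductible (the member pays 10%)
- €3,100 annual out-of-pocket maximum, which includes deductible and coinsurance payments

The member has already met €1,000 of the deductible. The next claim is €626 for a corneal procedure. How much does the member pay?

€242.60

€1,000 of the €1,200 deductible is already met, leaving €200.
After the €200 deductible portion, €626 − €200 = €426 is subject to coinsurance.
10% of €426 = €42.60 falls to the member.
That puts the member's cost at €200 + €42.60 = €242.60 before any cap.
Total out-of-pocket so far would be €1,000 + €242.60 = €1,242.60, below the €3,100 cap — no reduction.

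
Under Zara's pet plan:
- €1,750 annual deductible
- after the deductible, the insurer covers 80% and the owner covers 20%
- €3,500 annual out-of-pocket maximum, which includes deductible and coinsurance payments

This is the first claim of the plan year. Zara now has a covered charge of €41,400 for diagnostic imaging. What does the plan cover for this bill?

€37,900

Nothing has been paid toward the €1,750 deductible, so the first €1,750 of this charge is applied there.
After the €1,750 deductible portion, €41,400 − €1,750 = €39,650 is subject to coinsurance.
Owner's 20% share of €39,650 is €7,930.
So the owner owes €1,750 + €7,930 = €9,680 before any cap.
Adding €9,680 to the €0 already spent would give €9,680, which exceeds the €3,500 cap; the owner pays just €3,500 − €0 = €3,500.
The plan picks up €41,400 − €3,500 = €37,900.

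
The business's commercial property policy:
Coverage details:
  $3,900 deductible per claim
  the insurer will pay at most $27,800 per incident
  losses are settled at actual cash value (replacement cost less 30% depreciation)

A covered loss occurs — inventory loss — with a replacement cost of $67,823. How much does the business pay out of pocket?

$40,023

Actual cash value after 30% depreciation: $67,823 × 70% = $47,476.10.
After the deductible, $47,476.10 − $3,900 = $43,576.10 remains.
The $27,800 per-incident cap binds; insurer pays $27,800.
The business bears the rest of the original loss: $67,823 − $27,800 = $40,023.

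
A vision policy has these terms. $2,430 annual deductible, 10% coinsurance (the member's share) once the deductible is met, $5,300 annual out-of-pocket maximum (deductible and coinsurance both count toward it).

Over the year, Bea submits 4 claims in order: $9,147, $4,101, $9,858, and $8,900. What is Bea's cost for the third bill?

$985.80

Claim 1 — $9,147: $2,430 finishes the deductible; $6,717 goes to coinsurance; coinsurance $6,717 × 10% = $671.70. Cost to member: $3,101.70. OOP to date $3,101.70.
Claim 2 — $4,101: deductible met; 10% of $4,101 = $410.10. Member owes $410.10 (running OOP $3,511.80).
Claim 3 — $9,858: deductible already satisfied, so member's share is 10% × $9,858 = $985.80. Member pays $985.80; OOP now $4,497.60.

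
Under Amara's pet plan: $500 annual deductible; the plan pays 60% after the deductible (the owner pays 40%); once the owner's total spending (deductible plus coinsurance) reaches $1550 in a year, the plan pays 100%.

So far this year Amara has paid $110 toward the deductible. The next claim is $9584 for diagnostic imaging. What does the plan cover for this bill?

Remaining deductible: $500 − $110 = $390.
That leaves $9584 − $390 = $9194 for coinsurance.
40% of $9194 = $3677.60 falls to the owner.
Owner responsibility before any cap: $390 + $3677.60 = $4067.60.
Year-to-date out-of-pocket would reach $110 + $4067.60 = $4177.60, above the $1550 maximum, so the owner pays only $1550 − $110 = $1440.
The plan picks up $9584 − $1440 = $8144.

$8144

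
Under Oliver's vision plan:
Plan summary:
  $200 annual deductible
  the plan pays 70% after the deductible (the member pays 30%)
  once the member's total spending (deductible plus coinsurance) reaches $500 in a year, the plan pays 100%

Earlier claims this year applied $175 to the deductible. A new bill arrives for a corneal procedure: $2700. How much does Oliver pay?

$175 of the $200 deductible is already met, leaving $25.
The remaining $2675 (= $2700 − $25) moves to coinsurance.
Member's 30% share of $2675 is $802.50.
That puts the member's cost at $25 + $802.50 = $827.50 before any cap.
That would bring total out-of-pocket to $1002.50, past the $500 cap. The member is capped at $500 − $175 = $325 on this claim.

$325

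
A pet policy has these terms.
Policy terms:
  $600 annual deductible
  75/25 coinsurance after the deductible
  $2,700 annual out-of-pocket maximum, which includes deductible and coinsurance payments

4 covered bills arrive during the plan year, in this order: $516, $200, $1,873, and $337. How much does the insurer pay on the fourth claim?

Claim 1 ($516): all of it applies to the deductible. Owner pays $516; OOP now $516. Insurer: $516 − $516 = $0.
Claim 2 ($200): deductible takes $84, $116 remains; coinsurance $116 × 25% = $29. Owner pays $113; OOP now $629. Plan pays $200 − $113 = $87.
Claim 3 ($1,873): deductible met; 25% of $1,873 = $468.25. Owner pays $468.25; OOP now $1,097.25. Plan pays $1,873 − $468.25 = $1,404.75.
Claim 4 ($337): deductible met; 25% of $337 = $84.25. Cost to owner: $84.25. OOP to date $1,181.50. Insurer: $337 − $84.25 = $252.75.

$252.75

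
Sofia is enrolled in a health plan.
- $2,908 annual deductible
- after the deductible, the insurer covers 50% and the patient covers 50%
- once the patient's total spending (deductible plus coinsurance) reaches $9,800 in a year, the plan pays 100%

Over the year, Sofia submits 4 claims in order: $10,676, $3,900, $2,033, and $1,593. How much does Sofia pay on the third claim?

$1,016.50

#1 ($10,676): $2,908 finishes the deductible; $7,768 goes to coinsurance; 50% of $7,768 = $3,884. Patient pays $6,792; OOP now $6,792.
#2 ($3,900): 50% coinsurance on $3,900 = $1,950. Patient owes $1,950 (running OOP $8,742).
#3 ($2,033): deductible already satisfied, so patient's share is 50% × $2,033 = $1,016.50. Patient pays $1,016.50; OOP now $9,758.50.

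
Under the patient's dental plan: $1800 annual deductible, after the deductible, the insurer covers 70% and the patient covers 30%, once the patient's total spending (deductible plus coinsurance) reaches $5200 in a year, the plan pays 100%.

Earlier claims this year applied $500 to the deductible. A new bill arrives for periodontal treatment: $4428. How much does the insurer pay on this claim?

Deductible still to meet: $1800 − $500 = $1300.
The remaining $3128 (= $4428 − $1300) moves to coinsurance.
Patient's 30% share of $3128 is $938.40.
That puts the patient's cost at $1300 + $938.40 = $2238.40 before any cap.
Cumulative spending $500 + $2238.40 = $2738.40 stays under the $5200 maximum.
Insurer pays the balance: $4428 − $2238.40 = $2189.60.

$2189.60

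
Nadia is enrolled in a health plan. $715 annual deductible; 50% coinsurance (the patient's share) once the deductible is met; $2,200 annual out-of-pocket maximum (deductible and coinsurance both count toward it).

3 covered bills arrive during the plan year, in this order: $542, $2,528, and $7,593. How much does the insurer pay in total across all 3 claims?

$8,463

#1 ($542): entire amount goes to the deductible. Patient owes $542 (running OOP $542). Insurer: $542 − $542 = $0.
#2 ($2,528): $173 to deductible, leaving $2,355; patient's 50% is $1,177.50. Patient owes $1,350.50 (running OOP $1,892.50). Plan pays $2,528 − $1,350.50 = $1,177.50.
#3 ($7,593): deductible already satisfied, so patient's share is 50% × $7,593 = $3,796.50. OOP would hit $5,689 > $2,200, so the cap limits the patient to $2,200 − $1,892.50 = $307.50. Insurer: $7,593 − $307.50 = $7,285.50.
Insurer total: $0 + $1,177.50 + $7,285.50 = $8,463.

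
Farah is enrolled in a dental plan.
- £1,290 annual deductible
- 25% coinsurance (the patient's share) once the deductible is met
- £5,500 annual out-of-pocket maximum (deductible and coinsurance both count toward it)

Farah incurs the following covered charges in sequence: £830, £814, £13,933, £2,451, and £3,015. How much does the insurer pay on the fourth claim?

Bill 1, £830: entire amount goes to the deductible. Cost to patient: £830. OOP to date £830. Insurer: £830 − £830 = £0.
Bill 2, £814: deductible takes £460, £354 remains; coinsurance £354 × 25% = £88.50. Patient owes £548.50 (running OOP £1,378.50). Insurer: £814 − £548.50 = £265.50.
Bill 3, £13,933: deductible already satisfied, so patient's share is 25% × £13,933 = £3,483.25. Patient pays £3,483.25; OOP now £4,861.75. Plan pays £13,933 − £3,483.25 = £10,449.75.
Bill 4, £2,451: deductible already satisfied, so patient's share is 25% × £2,451 = £612.75. Cost to patient: £612.75. OOP to date £5,474.50. Plan pays £2,451 − £612.75 = £1,838.25.

£1,838.25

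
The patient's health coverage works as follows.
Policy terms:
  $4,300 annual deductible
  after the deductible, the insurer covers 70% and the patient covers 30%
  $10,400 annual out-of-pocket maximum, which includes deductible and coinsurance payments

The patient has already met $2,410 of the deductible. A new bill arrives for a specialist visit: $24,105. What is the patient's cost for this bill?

Remaining deductible: $4,300 − $2,410 = $1,890.
That leaves $24,105 − $1,890 = $22,215 for coinsurance.
Patient's 30% share of $22,215 is $6,664.50.
That puts the patient's cost at $1,890 + $6,664.50 = $8,554.50 before any cap.
Year-to-date out-of-pocket would reach $2,410 + $8,554.50 = $10,964.50, above the $10,400 maximum, so the patient pays only $10,400 − $2,410 = $7,990.

$7,990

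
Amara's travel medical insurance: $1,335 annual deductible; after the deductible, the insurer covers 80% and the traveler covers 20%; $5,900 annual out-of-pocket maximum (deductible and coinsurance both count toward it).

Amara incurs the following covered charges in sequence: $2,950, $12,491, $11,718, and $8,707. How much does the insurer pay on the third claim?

Claim 1 ($2,950): $1,335 finishes the deductible; $1,615 goes to coinsurance; 20% of $1,615 = $323. Cost to traveler: $1,658. OOP to date $1,658. Insurer: $2,950 − $1,658 = $1,292.
Claim 2 ($12,491): deductible met; 20% of $12,491 = $2,498.20. Traveler pays $2,498.20; OOP now $4,156.20. Insurer: $12,491 − $2,498.20 = $9,992.80.
Claim 3 ($11,718): deductible already satisfied, so traveler's share is 20% × $11,718 = $2,343.60. OOP would hit $6,499.80 > $5,900, so the cap limits the traveler to $5,900 − $4,156.20 = $1,743.80. Plan pays $11,718 − $1,743.80 = $9,974.20.

$9,974.20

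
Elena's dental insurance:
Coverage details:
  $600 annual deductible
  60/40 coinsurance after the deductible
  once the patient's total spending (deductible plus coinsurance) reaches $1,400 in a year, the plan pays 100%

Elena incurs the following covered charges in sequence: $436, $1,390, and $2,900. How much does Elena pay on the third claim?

$309.60

Claim 1 ($436): fully absorbed by the deductible. Patient pays $436; OOP now $436.
Claim 2 ($1,390): $164 finishes the deductible; $1,226 goes to coinsurance; 40% of $1,226 = $490.40. Cost to patient: $654.40. OOP to date $1,090.40.
Claim 3 ($2,900): 40% coinsurance on $2,900 = $1,160. That would push OOP to $2,250.40, over the $1,400 cap, so patient pays $1,400 − $1,090.40 = $309.60.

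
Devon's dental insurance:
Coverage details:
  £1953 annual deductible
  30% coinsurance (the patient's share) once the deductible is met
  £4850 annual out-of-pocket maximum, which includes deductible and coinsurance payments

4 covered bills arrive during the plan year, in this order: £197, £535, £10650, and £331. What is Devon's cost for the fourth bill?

£68.30

Claim 1 — £197: entire amount goes to the deductible. Cost to patient: £197. OOP to date £197.
Claim 2 — £535: all of it applies to the deductible. Patient pays £535; OOP now £732.
Claim 3 — £10650: £1221 to deductible, leaving £9429; coinsurance £9429 × 30% = £2828.70. Patient pays £4049.70; OOP now £4781.70.
Claim 4 — £331: 30% coinsurance on £331 = £99.30. Adding that to £4781.70 gives £4881, past the £4850 cap; patient pays only £4850 − £4781.70 = £68.30.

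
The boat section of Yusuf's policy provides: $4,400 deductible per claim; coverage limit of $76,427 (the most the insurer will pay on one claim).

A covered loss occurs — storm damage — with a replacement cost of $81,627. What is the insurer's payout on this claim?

After the deductible, $81,627 − $4,400 = $77,227 remains.
$77,227 exceeds the $76,427 limit, so the insurer pays the limit: $76,427.

$76,427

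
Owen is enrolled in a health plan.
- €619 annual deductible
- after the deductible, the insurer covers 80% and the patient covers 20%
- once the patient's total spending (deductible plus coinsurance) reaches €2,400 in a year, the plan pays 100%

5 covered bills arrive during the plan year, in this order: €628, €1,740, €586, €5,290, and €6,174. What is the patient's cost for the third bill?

#1 (€628): deductible takes €619, €9 remains; patient's 20% is €1.80. Patient pays €620.80; OOP now €620.80.
#2 (€1,740): deductible already satisfied, so patient's share is 20% × €1,740 = €348. Patient pays €348; OOP now €968.80.
#3 (€586): deductible already satisfied, so patient's share is 20% × €586 = €117.20. Cost to patient: €117.20. OOP to date €1,086.

€117.20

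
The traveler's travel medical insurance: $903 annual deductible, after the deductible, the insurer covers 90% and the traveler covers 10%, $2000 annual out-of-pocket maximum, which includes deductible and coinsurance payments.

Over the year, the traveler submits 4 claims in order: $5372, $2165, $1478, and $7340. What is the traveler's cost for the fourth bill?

Claim 1 — $5372: deductible takes $903, $4469 remains; 10% of $4469 = $446.90. Traveler owes $1349.90 (running OOP $1349.90).
Claim 2 — $2165: deductible met; 10% of $2165 = $216.50. Traveler owes $216.50 (running OOP $1566.40).
Claim 3 — $1478: deductible already satisfied, so traveler's share is 10% × $1478 = $147.80. Cost to traveler: $147.80. OOP to date $1714.20.
Claim 4 — $7340: deductible met; 10% of $7340 = $734. OOP would hit $2448.20 > $2000, so the cap limits the traveler to $2000 − $1714.20 = $285.80.

$285.80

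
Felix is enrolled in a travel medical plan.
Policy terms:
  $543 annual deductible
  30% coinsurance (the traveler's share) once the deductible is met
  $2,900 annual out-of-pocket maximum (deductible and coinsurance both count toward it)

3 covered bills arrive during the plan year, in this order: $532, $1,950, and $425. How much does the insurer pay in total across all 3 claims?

#1 ($532): entire amount goes to the deductible. Cost to traveler: $532. OOP to date $532. Plan pays $532 − $532 = $0.
#2 ($1,950): deductible takes $11, $1,939 remains; 30% of $1,939 = $581.70. Traveler owes $592.70 (running OOP $1,124.70). Insurer: $1,950 − $592.70 = $1,357.30.
#3 ($425): 30% coinsurance on $425 = $127.50. Traveler owes $127.50 (running OOP $1,252.20). Insurer: $425 − $127.50 = $297.50.
Insurer total: $0 + $1,357.30 + $297.50 = $1,654.80.

$1,654.80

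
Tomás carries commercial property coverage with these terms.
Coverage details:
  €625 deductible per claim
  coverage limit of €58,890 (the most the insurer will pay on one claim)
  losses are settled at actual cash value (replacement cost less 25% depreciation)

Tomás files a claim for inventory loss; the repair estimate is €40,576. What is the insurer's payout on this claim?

At 25% depreciation, ACV = €40,576 − €10,144 = €30,432.
Subtract the deductible: €30,432 − €625 = €29,807.
€29,807 ≤ €58,890, so the limit doesn't bind; insurer pays €29,807.

€29,807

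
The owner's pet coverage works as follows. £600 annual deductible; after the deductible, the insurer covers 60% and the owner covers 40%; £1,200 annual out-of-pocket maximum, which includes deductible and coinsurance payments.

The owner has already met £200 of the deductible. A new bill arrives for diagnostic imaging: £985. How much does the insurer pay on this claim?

£200 of the £600 deductible is already met, leaving £400.
After the £400 deductible portion, £985 − £400 = £585 is subject to coinsurance.
40% of £585 = £234 falls to the owner.
Owner responsibility before any cap: £400 + £234 = £634.
Total out-of-pocket so far would be £200 + £634 = £834, below the £1,200 cap — no reduction.
Insurer pays the balance: £985 − £634 = £351.

£351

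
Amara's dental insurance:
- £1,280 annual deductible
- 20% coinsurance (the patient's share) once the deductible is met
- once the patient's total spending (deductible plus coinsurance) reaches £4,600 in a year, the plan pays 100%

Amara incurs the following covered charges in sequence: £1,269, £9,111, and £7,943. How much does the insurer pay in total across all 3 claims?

Claim 1 — £1,269: all of it applies to the deductible. Cost to patient: £1,269. OOP to date £1,269. Plan pays £1,269 − £1,269 = £0.
Claim 2 — £9,111: deductible takes £11, £9,100 remains; patient's 20% is £1,820. Patient pays £1,831; OOP now £3,100. Insurer: £9,111 − £1,831 = £7,280.
Claim 3 — £7,943: deductible already satisfied, so patient's share is 20% × £7,943 = £1,588.60. Adding that to £3,100 gives £4,688.60, past the £4,600 cap; patient pays only £4,600 − £3,100 = £1,500. Insurer: £7,943 − £1,500 = £6,443.
Insurer total: £0 + £7,280 + £6,443 = £13,723.

£13,723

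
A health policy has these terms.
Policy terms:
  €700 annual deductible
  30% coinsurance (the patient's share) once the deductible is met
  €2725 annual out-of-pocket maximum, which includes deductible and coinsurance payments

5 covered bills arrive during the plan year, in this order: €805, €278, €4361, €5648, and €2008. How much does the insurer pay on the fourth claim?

€5046.20

Claim 1 (€805): deductible takes €700, €105 remains; coinsurance €105 × 30% = €31.50. Cost to patient: €731.50. OOP to date €731.50. Insurer: €805 − €731.50 = €73.50.
Claim 2 (€278): 30% coinsurance on €278 = €83.40. Patient owes €83.40 (running OOP €814.90). Insurer: €278 − €83.40 = €194.60.
Claim 3 (€4361): 30% coinsurance on €4361 = €1308.30. Patient pays €1308.30; OOP now €2123.20. Plan pays €4361 − €1308.30 = €3052.70.
Claim 4 (€5648): deductible met; 30% of €5648 = €1694.40. Adding that to €2123.20 gives €3817.60, past the €2725 cap; patient pays only €2725 − €2123.20 = €601.80. Plan pays €5648 − €601.80 = €5046.20.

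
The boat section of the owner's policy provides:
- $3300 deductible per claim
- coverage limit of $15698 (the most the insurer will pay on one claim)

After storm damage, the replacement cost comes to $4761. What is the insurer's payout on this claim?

Subtract the deductible: $4761 − $3300 = $1461.
That's under the $15698 cap, so the insurer reimburses the full $1461.

$1461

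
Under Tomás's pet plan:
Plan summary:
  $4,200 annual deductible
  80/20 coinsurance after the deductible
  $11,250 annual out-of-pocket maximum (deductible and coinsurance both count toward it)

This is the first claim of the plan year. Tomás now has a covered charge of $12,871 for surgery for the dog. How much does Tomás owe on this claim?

The full $4,200 deductible is still open; $4,200 of this bill applies to it.
After the $4,200 deductible portion, $12,871 − $4,200 = $8,671 is subject to coinsurance.
Coinsurance: $8,671 × 20% = $1,734.20.
Owner responsibility before any cap: $4,200 + $1,734.20 = $5,934.20.
Year-to-date out-of-pocket becomes $0 + $5,934.20 = $5,934.20, still under the $11,250 maximum, so no cap applies.

$5,934.20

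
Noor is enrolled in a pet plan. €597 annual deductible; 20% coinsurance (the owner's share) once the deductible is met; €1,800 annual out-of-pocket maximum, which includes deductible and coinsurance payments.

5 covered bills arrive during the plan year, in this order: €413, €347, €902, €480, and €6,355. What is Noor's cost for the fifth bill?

€894

#1 (€413): all of it applies to the deductible. Owner owes €413 (running OOP €413).
#2 (€347): deductible takes €184, €163 remains; 20% of €163 = €32.60. Owner pays €216.60; OOP now €629.60.
#3 (€902): deductible met; 20% of €902 = €180.40. Owner pays €180.40; OOP now €810.
#4 (€480): deductible met; 20% of €480 = €96. Owner owes €96 (running OOP €906).
#5 (€6,355): deductible met; 20% of €6,355 = €1,271. Adding that to €906 gives €2,177, past the €1,800 cap; owner pays only €1,800 − €906 = €894.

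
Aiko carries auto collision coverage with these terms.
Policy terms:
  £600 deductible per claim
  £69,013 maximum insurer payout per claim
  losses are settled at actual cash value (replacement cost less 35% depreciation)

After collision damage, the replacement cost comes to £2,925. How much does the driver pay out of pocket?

£1,623.75

Actual cash value after 35% depreciation: £2,925 × 65% = £1,901.25.
Less the £600 deductible: £1,901.25 − £600 = £1,301.25.
That's under the £69,013 cap, so the insurer reimburses the full £1,301.25.
The driver bears the rest of the original loss: £2,925 − £1,301.25 = £1,623.75.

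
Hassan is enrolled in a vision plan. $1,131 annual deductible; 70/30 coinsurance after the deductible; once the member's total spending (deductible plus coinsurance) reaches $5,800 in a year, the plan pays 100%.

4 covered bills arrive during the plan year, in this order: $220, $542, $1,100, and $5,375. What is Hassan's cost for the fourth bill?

$1,612.50

Bill 1, $220: fully absorbed by the deductible. Member owes $220 (running OOP $220).
Bill 2, $542: entire amount goes to the deductible. Member pays $542; OOP now $762.
Bill 3, $1,100: $369 to deductible, leaving $731; member's 30% is $219.30. Cost to member: $588.30. OOP to date $1,350.30.
Bill 4, $5,375: deductible met; 30% of $5,375 = $1,612.50. Cost to member: $1,612.50. OOP to date $2,962.80.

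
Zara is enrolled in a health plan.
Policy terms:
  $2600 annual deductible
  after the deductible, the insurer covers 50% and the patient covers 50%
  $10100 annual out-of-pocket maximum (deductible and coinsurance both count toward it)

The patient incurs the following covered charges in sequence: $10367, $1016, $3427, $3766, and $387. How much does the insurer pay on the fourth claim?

Claim 1 ($10367): deductible takes $2600, $7767 remains; 50% of $7767 = $3883.50. Cost to patient: $6483.50. OOP to date $6483.50. Plan pays $10367 − $6483.50 = $3883.50.
Claim 2 ($1016): deductible already satisfied, so patient's share is 50% × $1016 = $508. Cost to patient: $508. OOP to date $6991.50. Insurer: $1016 − $508 = $508.
Claim 3 ($3427): deductible already satisfied, so patient's share is 50% × $3427 = $1713.50. Cost to patient: $1713.50. OOP to date $8705. Insurer: $3427 − $1713.50 = $1713.50.
Claim 4 ($3766): deductible already satisfied, so patient's share is 50% × $3766 = $1883. Adding that to $8705 gives $10588, past the $10100 cap; patient pays only $10100 − $8705 = $1395. Insurer: $3766 − $1395 = $2371.

$2371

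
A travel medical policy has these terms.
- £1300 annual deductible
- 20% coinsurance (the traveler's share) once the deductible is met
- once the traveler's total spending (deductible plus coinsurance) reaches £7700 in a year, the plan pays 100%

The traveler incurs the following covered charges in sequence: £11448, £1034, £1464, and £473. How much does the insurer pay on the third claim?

£1171.20

Bill 1, £11448: £1300 to deductible, leaving £10148; traveler's 20% is £2029.60. Cost to traveler: £3329.60. OOP to date £3329.60. Insurer: £11448 − £3329.60 = £8118.40.
Bill 2, £1034: deductible met; 20% of £1034 = £206.80. Traveler owes £206.80 (running OOP £3536.40). Insurer: £1034 − £206.80 = £827.20.
Bill 3, £1464: deductible already satisfied, so traveler's share is 20% × £1464 = £292.80. Traveler pays £292.80; OOP now £3829.20. Plan pays £1464 − £292.80 = £1171.20.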